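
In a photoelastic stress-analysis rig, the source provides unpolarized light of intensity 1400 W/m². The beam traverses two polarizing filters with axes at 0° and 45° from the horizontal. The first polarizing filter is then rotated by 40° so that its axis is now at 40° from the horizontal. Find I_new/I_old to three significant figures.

I_new/I_old ≈ 1.98

Before rotation:
Unpolarized light through the first polarizer → I₁ = ½ I₀, now polarized at 0°.
I₂ = I₁ cos²(45° − 0°) = 0.5 I₀ · cos²(45°) = 0.25 I₀.
After rotation:
Unpolarized light through the first polarizer → I₁ = ½ I₀, now polarized at 40°.
I₂ = I₁ cos²(45° − 40°) = 0.5 I₀ · cos²(5°) = 0.4962 I₀.
Ratio = 0.4962 / 0.25 = 1.985.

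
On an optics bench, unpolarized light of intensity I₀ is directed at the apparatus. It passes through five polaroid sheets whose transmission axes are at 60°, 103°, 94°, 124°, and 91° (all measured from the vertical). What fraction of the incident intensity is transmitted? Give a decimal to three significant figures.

≈ 0.138 I₀

Unpolarized light through the first polarizer → I₁ = ½ I₀, now polarized at 60°.
I₂ = I₁ cos²(103° − 60°) = 0.5 I₀ · cos²(43°) = 0.2674 I₀.
I₃ = I₂ cos²(94° − 103°) = 0.2674 I₀ · cos²(9°) = 0.2609 I₀.
I₄ = I₃ cos²(124° − 94°) = 0.2609 I₀ · cos²(30°) = 0.1957 I₀.
I₅ = I₄ cos²(91° − 124°) = 0.1957 I₀ · cos²(33°) = 0.1376 I₀.
Transmitted fraction = 0.1376.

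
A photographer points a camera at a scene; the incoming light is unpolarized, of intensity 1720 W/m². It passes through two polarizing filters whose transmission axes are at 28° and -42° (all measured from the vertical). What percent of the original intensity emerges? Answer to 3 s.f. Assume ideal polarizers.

Unpolarized light through the first polarizer → I₁ = 1720 W/m²/2 = 860 W/m², polarized at 28°.
I₂ = I₁ · cos²(70°) = 860 · 0.117 = 100.6 W/m².
That is 5.849% of the incident intensity.

≈ 5.85%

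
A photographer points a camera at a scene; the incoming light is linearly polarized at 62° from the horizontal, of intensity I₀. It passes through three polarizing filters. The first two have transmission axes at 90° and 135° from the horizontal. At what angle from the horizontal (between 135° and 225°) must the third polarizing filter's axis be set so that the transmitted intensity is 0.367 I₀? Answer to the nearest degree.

I₁ = I₀ cos²(90° − 62°) = I₀ cos²(28°) = 0.7796 I₀.
I₂ = I₁ cos²(135° − 90°) = 0.7796 I₀ · cos²(45°) = 0.3898 I₀.
Need I₃/I₀ = 0.367, so cos²(θ − 135°) = 0.367 / 0.3898 = 0.9415.
θ − 135° = arccos(√0.9415) = 14.0°, giving θ ≈ 135 + 14.0 = 149.0°.

θ ≈ 149°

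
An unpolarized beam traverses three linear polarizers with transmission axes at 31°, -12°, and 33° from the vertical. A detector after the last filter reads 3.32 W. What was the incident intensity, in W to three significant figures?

I₀ ≈ 24.8 W

Unpolarized light through the first polarizer → I₁ = ½ I₀, now polarized at 31°.
I₂ = I₁ cos²(-12° − 31°) = 0.5 I₀ · cos²(43°) = 0.2674 I₀.
I₃ = I₂ cos²(33° + 12°) = 0.2674 I₀ · cos²(45°) = 0.1337 I₀.
So 3.32 W = 0.1337 I₀, giving I₀ = 3.32/0.1337 = 24.83 W.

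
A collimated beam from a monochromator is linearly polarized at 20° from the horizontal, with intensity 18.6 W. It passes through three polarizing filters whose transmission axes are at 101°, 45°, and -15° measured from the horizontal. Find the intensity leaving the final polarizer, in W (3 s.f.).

I₁ = 18.6 W · cos²(81°) = 0.4552 W.
I₂ = I₁ · cos²(56°) = 0.4552 · 0.3127 = 0.1423 W.
I₃ = I₂ · cos²(60°) = 0.1423 · 0.25 = 0.03558 W.

I ≈ 0.0356 W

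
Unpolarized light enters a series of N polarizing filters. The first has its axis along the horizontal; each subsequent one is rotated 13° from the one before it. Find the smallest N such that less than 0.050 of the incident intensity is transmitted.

First polarizer halves the unpolarized light: factor 1/2.
Each further stage multiplies by cos²(13°) = 0.9494.
After N polarizers: T = 0.5·0.9494^(N−1). Require T < 0.050 ⇒ N−1 > ln(0.050/0.5)/ln(0.9494) = 44.34, so N−1 ≥ 45 and N = 46.
Check: N=46 gives T = 0.04832 < 0.050; N=45 gives T = 0.0509.

N = 46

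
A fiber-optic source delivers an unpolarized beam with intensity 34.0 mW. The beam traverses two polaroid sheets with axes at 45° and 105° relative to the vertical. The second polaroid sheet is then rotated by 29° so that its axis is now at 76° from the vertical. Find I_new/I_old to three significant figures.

Before rotation:
Unpolarized light through the first polarizer → I₁ = ½ I₀, now polarized at 45°.
I₂ = I₁ cos²(105° − 45°) = 0.5 I₀ · cos²(60°) = 0.125 I₀.
After rotation:
Unpolarized light through the first polarizer → I₁ = ½ I₀, now polarized at 45°.
I₂ = I₁ cos²(76° − 45°) = 0.5 I₀ · cos²(31°) = 0.3674 I₀.
Ratio = 0.3674 / 0.125 = 2.939.

I_new/I_old ≈ 2.94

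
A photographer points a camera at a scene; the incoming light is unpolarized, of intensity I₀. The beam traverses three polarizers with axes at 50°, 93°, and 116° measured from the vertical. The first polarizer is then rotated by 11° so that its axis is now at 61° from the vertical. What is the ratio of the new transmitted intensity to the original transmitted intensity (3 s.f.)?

Before rotation:
Unpolarized light through the first polarizer → I₁ = ½ I₀, now polarized at 50°.
I₂ = I₁ cos²(93° − 50°) = 0.5 I₀ · cos²(43°) = 0.2674 I₀.
I₃ = I₂ cos²(116° − 93°) = 0.2674 I₀ · cos²(23°) = 0.2266 I₀.
After rotation:
Unpolarized light through the first polarizer → I₁ = ½ I₀, now polarized at 61°.
I₂ = I₁ cos²(93° − 61°) = 0.5 I₀ · cos²(32°) = 0.3596 I₀.
I₃ = I₂ cos²(116° − 93°) = 0.3596 I₀ · cos²(23°) = 0.3047 I₀.
Ratio = 0.3047 / 0.2266 = 1.345.

I_new/I_old ≈ 1.34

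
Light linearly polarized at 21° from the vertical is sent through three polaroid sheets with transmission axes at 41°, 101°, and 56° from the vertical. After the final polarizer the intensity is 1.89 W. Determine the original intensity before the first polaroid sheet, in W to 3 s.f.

I₀ ≈ 17.1 W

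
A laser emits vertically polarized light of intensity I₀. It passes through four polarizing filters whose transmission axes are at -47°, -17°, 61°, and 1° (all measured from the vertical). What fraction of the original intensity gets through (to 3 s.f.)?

I₁ = I₀ cos²(-47° − 0°) = I₀ cos²(47°) = 0.4651 I₀.
I₂ = I₁ cos²(-17° + 47°) = 0.4651 I₀ · cos²(30°) = 0.3488 I₀.
I₃ = I₂ cos²(61° + 17°) = 0.3488 I₀ · cos²(78°) = 0.01508 I₀.
I₄ = I₃ cos²(1° − 61°) = 0.01508 I₀ · cos²(60°) = 0.00377 I₀.
Transmitted fraction = 0.00377.

≈ 0.00377 I₀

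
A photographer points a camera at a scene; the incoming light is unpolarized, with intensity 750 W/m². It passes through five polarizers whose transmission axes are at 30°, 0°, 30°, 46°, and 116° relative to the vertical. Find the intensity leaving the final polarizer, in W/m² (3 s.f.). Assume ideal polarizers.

Unpolarized light through the first polarizer → I₁ = 750 W/m²/2 = 375 W/m², polarized at 30°.
I₂ = I₁ · cos²(30°) = 375 · 0.75 = 281.3 W/m².
I₃ = I₂ · cos²(30°) = 281.3 · 0.75 = 210.9 W/m².
I₄ = I₃ · cos²(16°) = 210.9 · 0.924 = 194.9 W/m².
I₅ = I₄ · cos²(70°) = 194.9 · 0.117 = 22.8 W/m².

I ≈ 22.8 W/m²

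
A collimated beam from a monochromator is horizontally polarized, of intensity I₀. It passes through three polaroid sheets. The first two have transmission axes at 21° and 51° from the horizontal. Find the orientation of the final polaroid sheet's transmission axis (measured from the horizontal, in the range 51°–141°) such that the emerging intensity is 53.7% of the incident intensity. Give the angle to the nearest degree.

I₁ = I₀ cos²(21° − 0°) = I₀ cos²(21°) = 0.8716 I₀.
I₂ = I₁ cos²(51° − 21°) = 0.8716 I₀ · cos²(30°) = 0.6537 I₀.
Need I₃/I₀ = 0.537, so cos²(θ − 51°) = 0.537 / 0.6537 = 0.8215.
θ − 51° = arccos(√0.8215) = 25.0°, giving θ ≈ 51 + 25.0 = 76.0°.

θ ≈ 76°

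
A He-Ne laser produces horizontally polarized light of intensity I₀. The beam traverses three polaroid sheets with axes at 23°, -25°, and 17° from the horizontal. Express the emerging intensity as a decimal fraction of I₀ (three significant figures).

≈ 0.210 I₀

I₁ = I₀ cos²(23° − 0°) = I₀ cos²(23°) = 0.8473 I₀.
I₂ = I₁ cos²(-25° − 23°) = 0.8473 I₀ · cos²(48°) = 0.3794 I₀.
I₃ = I₂ cos²(17° + 25°) = 0.3794 I₀ · cos²(42°) = 0.2095 I₀.
Transmitted fraction = 0.2095.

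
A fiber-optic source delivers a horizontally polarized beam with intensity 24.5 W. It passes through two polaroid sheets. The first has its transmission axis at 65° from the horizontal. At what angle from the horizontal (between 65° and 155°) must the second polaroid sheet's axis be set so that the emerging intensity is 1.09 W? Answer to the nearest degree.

I₁ = I₀ cos²(65° − 0°) = I₀ cos²(65°) = 0.1786 I₀.
Target fraction: 1.09 / 24.5 W = 0.04449 of I₀.
Need I₂/I₀ = 0.04449, so cos²(θ − 65°) = 0.04449 / 0.1786 = 0.2491.
θ − 65° = arccos(√0.2491) = 60.1°, giving θ ≈ 65 + 60.1 = 125.1°.

θ ≈ 125°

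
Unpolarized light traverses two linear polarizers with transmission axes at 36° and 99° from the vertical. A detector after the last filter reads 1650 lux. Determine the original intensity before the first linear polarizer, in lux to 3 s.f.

I₀ ≈ 1.60e4 lux

Unpolarized light through the first polarizer → I₁ = ½ I₀, now polarized at 36°.
I₂ = I₁ cos²(99° − 36°) = 0.5 I₀ · cos²(63°) = 0.1031 I₀.
So 1650 lux = 0.1031 I₀, giving I₀ = 1650/0.1031 = 1.601e+04 lux.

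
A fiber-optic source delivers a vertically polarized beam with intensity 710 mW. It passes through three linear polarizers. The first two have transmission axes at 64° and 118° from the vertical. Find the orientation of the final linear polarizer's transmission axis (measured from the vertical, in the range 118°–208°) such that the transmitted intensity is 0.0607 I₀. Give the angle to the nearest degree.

θ ≈ 135°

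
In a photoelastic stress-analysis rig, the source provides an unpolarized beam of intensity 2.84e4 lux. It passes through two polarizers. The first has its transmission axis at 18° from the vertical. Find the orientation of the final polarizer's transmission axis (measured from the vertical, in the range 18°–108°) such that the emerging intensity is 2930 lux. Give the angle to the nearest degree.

Unpolarized light through the first polarizer → I₁ = ½ I₀, now polarized at 18°.
Target fraction: 2930 / 2.84e4 lux = 0.1032 of I₀.
Need I₂/I₀ = 0.1032, so cos²(θ − 18°) = 0.1032 / 0.5 = 0.2063.
θ − 18° = arccos(√0.2063) = 63.0°, giving θ ≈ 18 + 63.0 = 81.0°.

θ ≈ 81°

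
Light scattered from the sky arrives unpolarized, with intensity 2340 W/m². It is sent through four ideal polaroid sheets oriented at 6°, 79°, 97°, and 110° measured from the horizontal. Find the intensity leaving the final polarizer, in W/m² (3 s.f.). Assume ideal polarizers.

Unpolarized light through the first polarizer → I₁ = 2340 W/m²/2 = 1170 W/m², polarized at 6°.
I₂ = I₁ · cos²(73°) = 1170 · 0.08548 = 100 W/m².
I₃ = I₂ · cos²(18°) = 100 · 0.9045 = 90.46 W/m².
I₄ = I₃ · cos²(13°) = 90.46 · 0.9494 = 85.88 W/m².

I ≈ 85.9 W/m²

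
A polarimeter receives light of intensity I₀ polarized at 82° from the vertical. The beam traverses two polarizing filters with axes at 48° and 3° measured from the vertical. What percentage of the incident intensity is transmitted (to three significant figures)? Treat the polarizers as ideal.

≈ 34.4%

I₁ = I₀ cos²(48° − 82°) = I₀ cos²(34°) = 0.6873 I₀.
I₂ = I₁ cos²(3° − 48°) = 0.6873 I₀ · cos²(45°) = 0.3437 I₀.
That is 34.37% of the incident intensity.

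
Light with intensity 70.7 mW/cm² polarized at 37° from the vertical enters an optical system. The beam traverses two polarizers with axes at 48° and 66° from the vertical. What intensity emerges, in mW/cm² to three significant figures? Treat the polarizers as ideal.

By Malus's law, I₁ = 70.7 mW/cm² · cos²(11°) = 68.13 mW/cm².
I₂ = I₁ · cos²(18°) = 68.13 · 0.9045 = 61.62 mW/cm².

I ≈ 61.6 mW/cm²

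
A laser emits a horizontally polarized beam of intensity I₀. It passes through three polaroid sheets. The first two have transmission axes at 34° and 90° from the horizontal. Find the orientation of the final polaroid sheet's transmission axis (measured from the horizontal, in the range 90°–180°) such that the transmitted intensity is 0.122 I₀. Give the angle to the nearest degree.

θ ≈ 131°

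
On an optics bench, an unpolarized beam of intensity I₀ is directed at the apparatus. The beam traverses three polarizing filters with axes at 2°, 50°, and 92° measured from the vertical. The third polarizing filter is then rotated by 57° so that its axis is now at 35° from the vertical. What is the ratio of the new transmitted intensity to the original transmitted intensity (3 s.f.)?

I_new/I_old ≈ 1.69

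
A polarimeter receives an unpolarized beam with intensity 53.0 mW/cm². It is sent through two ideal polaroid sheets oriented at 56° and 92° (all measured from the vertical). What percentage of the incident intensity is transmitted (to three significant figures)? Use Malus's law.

Unpolarized light through the first polarizer → I₁ = 53.0 mW/cm²/2 = 26.5 mW/cm², polarized at 56°.
I₂ = I₁ · cos²(36°) = 26.5 · 0.6545 = 17.34 mW/cm².
That is 32.73% of the incident intensity.

≈ 32.7%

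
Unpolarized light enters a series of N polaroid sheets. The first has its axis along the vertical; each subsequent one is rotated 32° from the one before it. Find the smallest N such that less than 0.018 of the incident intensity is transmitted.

First polarizer halves the unpolarized light: factor 1/2.
Each further stage multiplies by cos²(32°) = 0.7192.
After N polarizers: T = 0.5·0.7192^(N−1). Require T < 0.018 ⇒ N−1 > ln(0.018/0.5)/ln(0.7192) = 10.08, so N−1 ≥ 11 and N = 12.
Check: N=12 gives T = 0.01331 < 0.018; N=11 gives T = 0.01851.

N = 12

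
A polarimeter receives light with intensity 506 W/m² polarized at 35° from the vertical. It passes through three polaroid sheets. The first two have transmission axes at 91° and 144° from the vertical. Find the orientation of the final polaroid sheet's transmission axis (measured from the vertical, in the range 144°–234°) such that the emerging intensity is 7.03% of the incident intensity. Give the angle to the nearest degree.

θ ≈ 182°

I₁ = I₀ cos²(91° − 35°) = I₀ cos²(56°) = 0.3127 I₀.
I₂ = I₁ cos²(144° − 91°) = 0.3127 I₀ · cos²(53°) = 0.1133 I₀.
Need I₃/I₀ = 0.0703, so cos²(θ − 144°) = 0.0703 / 0.1133 = 0.6207.
θ − 144° = arccos(√0.6207) = 38.0°, giving θ ≈ 144 + 38.0 = 182.0°.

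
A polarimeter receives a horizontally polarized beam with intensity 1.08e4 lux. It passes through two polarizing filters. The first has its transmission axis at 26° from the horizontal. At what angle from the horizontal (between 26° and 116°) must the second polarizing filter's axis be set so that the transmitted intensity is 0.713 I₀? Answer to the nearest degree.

θ ≈ 46°

By Malus's law, I₁ = I₀ cos²(26° − 0°) = I₀ cos²(26°) = 0.8078 I₀.
Need I₂/I₀ = 0.713, so cos²(θ − 26°) = 0.713 / 0.8078 = 0.8826.
θ − 26° = arccos(√0.8826) = 20.0°, giving θ ≈ 26 + 20.0 = 46.0°.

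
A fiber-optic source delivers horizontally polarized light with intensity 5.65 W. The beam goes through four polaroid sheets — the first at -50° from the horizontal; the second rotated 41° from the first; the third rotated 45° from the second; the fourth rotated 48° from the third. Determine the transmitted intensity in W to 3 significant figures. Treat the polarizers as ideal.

I₁ = 5.65 W · cos²(50°) = 2.334 W.
I₂ = I₁ · cos²(41°) = 2.334 · 0.5696 = 1.33 W.
I₃ = I₂ · cos²(45°) = 1.33 · 0.5 = 0.6648 W.
I₄ = I₃ · cos²(48°) = 0.6648 · 0.4477 = 0.2977 W.

I ≈ 0.298 W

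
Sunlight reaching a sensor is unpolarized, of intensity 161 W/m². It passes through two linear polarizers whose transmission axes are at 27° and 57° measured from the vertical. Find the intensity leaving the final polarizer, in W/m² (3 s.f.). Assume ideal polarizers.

Unpolarized light through the first polarizer → I₁ = 161 W/m²/2 = 80.5 W/m², polarized at 27°.
I₂ = I₁ · cos²(30°) = 80.5 · 0.75 = 60.38 W/m².

I ≈ 60.4 W/m²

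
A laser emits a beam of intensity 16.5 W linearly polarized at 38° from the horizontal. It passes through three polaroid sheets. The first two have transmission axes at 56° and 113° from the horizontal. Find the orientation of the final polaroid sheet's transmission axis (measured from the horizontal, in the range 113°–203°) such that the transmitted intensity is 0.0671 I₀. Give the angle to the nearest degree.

θ ≈ 173°

I₁ = I₀ cos²(56° − 38°) = I₀ cos²(18°) = 0.9045 I₀.
I₂ = I₁ cos²(113° − 56°) = 0.9045 I₀ · cos²(57°) = 0.2683 I₀.
Need I₃/I₀ = 0.0671, so cos²(θ − 113°) = 0.0671 / 0.2683 = 0.2501.
θ − 113° = arccos(√0.2501) = 60.0°, giving θ ≈ 113 + 60.0 = 173.0°.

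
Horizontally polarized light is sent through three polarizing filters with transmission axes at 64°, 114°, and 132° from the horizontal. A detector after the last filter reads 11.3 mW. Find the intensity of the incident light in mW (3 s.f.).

I₀ ≈ 157 mW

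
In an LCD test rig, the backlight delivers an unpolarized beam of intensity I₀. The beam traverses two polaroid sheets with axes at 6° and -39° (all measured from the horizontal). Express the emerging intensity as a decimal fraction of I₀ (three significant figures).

≈ 0.250 I₀

Unpolarized light through the first polarizer → I₁ = ½ I₀, now polarized at 6°.
I₂ = I₁ cos²(-39° − 6°) = 0.5 I₀ · cos²(45°) = 0.25 I₀.
Transmitted fraction = 0.25.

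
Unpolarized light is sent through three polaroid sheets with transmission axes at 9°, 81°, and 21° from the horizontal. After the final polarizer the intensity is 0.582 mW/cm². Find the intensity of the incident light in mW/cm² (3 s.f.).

I₀ ≈ 48.8 mW/cm²

Unpolarized light through the first polarizer → I₁ = ½ I₀, now polarized at 9°.
I₂ = I₁ cos²(81° − 9°) = 0.5 I₀ · cos²(72°) = 0.04775 I₀.
I₃ = I₂ cos²(21° − 81°) = 0.04775 I₀ · cos²(60°) = 0.01194 I₀.
So 0.582 mW/cm² = 0.01194 I₀, giving I₀ = 0.582/0.01194 = 48.76 mW/cm².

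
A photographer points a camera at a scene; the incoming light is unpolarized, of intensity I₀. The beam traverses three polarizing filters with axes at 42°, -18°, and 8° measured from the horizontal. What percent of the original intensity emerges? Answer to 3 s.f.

Unpolarized light through the first polarizer → I₁ = ½ I₀, now polarized at 42°.
I₂ = I₁ cos²(-18° − 42°) = 0.5 I₀ · cos²(60°) = 0.125 I₀.
I₃ = I₂ cos²(8° + 18°) = 0.125 I₀ · cos²(26°) = 0.101 I₀.
That is 10.1% of the incident intensity.

≈ 10.1%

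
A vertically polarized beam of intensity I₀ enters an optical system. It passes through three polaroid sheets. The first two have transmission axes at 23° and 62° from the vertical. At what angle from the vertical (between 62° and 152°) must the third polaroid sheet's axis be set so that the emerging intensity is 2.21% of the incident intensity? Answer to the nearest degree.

θ ≈ 140°

I₁ = I₀ cos²(23° − 0°) = I₀ cos²(23°) = 0.8473 I₀.
I₂ = I₁ cos²(62° − 23°) = 0.8473 I₀ · cos²(39°) = 0.5117 I₀.
Need I₃/I₀ = 0.0221, so cos²(θ − 62°) = 0.0221 / 0.5117 = 0.04319.
θ − 62° = arccos(√0.04319) = 78.0°, giving θ ≈ 62 + 78.0 = 140.0°.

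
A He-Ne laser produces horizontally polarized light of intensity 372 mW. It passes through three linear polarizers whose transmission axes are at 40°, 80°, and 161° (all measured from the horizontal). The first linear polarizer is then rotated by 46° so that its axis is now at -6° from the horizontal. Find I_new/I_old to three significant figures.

I_new/I_old ≈ 0.0140

Before rotation:
I₁ = I₀ cos²(40° − 0°) = I₀ cos²(40°) = 0.5868 I₀.
I₂ = I₁ cos²(80° − 40°) = 0.5868 I₀ · cos²(40°) = 0.3444 I₀.
I₃ = I₂ cos²(161° − 80°) = 0.3444 I₀ · cos²(81°) = 0.008427 I₀.
After rotation:
I₁ = I₀ cos²(-6° − 0°) = I₀ cos²(6°) = 0.9891 I₀.
I₂ = I₁ cos²(80° + 6°) = 0.9891 I₀ · cos²(86°) = 0.004813 I₀.
I₃ = I₂ cos²(161° − 80°) = 0.004813 I₀ · cos²(81°) = 0.0001178 I₀.
Ratio = 0.0001178 / 0.008427 = 0.01398.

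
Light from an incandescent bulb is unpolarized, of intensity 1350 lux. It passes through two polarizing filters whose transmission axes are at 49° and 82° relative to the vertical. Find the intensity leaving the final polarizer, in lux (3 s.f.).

Unpolarized light through the first polarizer → I₁ = 1350 lux/2 = 675 lux, polarized at 49°.
I₂ = I₁ · cos²(33°) = 675 · 0.7034 = 474.8 lux.

I ≈ 475 lux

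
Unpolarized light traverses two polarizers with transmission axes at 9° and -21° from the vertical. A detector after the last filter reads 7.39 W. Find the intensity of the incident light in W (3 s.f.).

Unpolarized light through the first polarizer → I₁ = ½ I₀, now polarized at 9°.
I₂ = I₁ cos²(-21° − 9°) = 0.5 I₀ · cos²(30°) = 0.375 I₀.
So 7.39 W = 0.375 I₀, giving I₀ = 7.39/0.375 = 19.71 W.

I₀ ≈ 19.7 W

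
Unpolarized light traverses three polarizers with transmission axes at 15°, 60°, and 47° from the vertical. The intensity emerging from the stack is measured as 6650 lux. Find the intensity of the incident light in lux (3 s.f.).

Unpolarized light through the first polarizer → I₁ = ½ I₀, now polarized at 15°.
I₂ = I₁ cos²(60° − 15°) = 0.5 I₀ · cos²(45°) = 0.25 I₀.
I₃ = I₂ cos²(47° − 60°) = 0.25 I₀ · cos²(13°) = 0.2373 I₀.
So 6650 lux = 0.2373 I₀, giving I₀ = 6650/0.2373 = 2.802e+04 lux.

I₀ ≈ 2.80e4 lux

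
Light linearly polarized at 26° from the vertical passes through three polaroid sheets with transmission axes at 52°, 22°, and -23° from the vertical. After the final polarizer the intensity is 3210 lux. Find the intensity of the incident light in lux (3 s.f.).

I₁ = I₀ cos²(52° − 26°) = I₀ cos²(26°) = 0.8078 I₀.
I₂ = I₁ cos²(22° − 52°) = 0.8078 I₀ · cos²(30°) = 0.6059 I₀.
I₃ = I₂ cos²(-23° − 22°) = 0.6059 I₀ · cos²(45°) = 0.3029 I₀.
So 3210 lux = 0.3029 I₀, giving I₀ = 3210/0.3029 = 1.06e+04 lux.

I₀ ≈ 1.06e4 lux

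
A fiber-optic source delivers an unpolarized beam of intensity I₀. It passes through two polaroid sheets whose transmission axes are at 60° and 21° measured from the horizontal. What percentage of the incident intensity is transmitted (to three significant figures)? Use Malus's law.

≈ 30.2%

Unpolarized light through the first polarizer → I₁ = ½ I₀, now polarized at 60°.
I₂ = I₁ cos²(21° − 60°) = 0.5 I₀ · cos²(39°) = 0.302 I₀.
That is 30.2% of the incident intensity.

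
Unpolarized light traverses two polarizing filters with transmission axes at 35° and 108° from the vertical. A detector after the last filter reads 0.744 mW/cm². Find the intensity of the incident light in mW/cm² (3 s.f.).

I₀ ≈ 17.4 mW/cm²

Unpolarized light through the first polarizer → I₁ = ½ I₀, now polarized at 35°.
I₂ = I₁ cos²(108° − 35°) = 0.5 I₀ · cos²(73°) = 0.04274 I₀.
So 0.744 mW/cm² = 0.04274 I₀, giving I₀ = 0.744/0.04274 = 17.41 mW/cm².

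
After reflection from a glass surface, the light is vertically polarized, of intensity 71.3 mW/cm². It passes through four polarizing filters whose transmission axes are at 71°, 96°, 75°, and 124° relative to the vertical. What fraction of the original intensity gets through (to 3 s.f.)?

I₁ = 71.3 mW/cm² · cos²(71°) = 7.557 mW/cm².
I₂ = I₁ · cos²(25°) = 7.557 · 0.8214 = 6.208 mW/cm².
I₃ = I₂ · cos²(21°) = 6.208 · 0.8716 = 5.41 mW/cm².
I₄ = I₃ · cos²(49°) = 5.41 · 0.4304 = 2.329 mW/cm².
Transmitted fraction = 0.03266.

I/I₀ ≈ 0.0327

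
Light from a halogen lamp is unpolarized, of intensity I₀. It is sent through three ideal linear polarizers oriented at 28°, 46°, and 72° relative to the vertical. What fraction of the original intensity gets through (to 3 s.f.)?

≈ 0.365 I₀

Unpolarized light through the first polarizer → I₁ = ½ I₀, now polarized at 28°.
I₂ = I₁ cos²(46° − 28°) = 0.5 I₀ · cos²(18°) = 0.4523 I₀.
I₃ = I₂ cos²(72° − 46°) = 0.4523 I₀ · cos²(26°) = 0.3653 I₀.
Transmitted fraction = 0.3653.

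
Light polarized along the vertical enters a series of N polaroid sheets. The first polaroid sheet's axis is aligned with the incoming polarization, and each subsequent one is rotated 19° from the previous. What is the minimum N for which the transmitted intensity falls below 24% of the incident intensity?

N = 14

First polarizer is aligned with the polarization: full transmission.
Each further stage multiplies by cos²(19°) = 0.894.
After N polarizers: T = 0.894^(N−1). Require T < 0.24 ⇒ N−1 > ln(0.24)/ln(0.894) = 12.74, so N−1 ≥ 13 and N = 14.
Check: N=14 gives T = 0.233 < 0.24; N=13 gives T = 0.2607.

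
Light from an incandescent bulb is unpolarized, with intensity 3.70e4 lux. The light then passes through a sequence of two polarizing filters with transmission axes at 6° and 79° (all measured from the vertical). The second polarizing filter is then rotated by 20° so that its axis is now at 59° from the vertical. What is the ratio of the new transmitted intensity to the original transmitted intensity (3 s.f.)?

Before rotation:
Unpolarized light through the first polarizer → I₁ = ½ I₀, now polarized at 6°.
I₂ = I₁ cos²(79° − 6°) = 0.5 I₀ · cos²(73°) = 0.04274 I₀.
After rotation:
Unpolarized light through the first polarizer → I₁ = ½ I₀, now polarized at 6°.
I₂ = I₁ cos²(59° − 6°) = 0.5 I₀ · cos²(53°) = 0.1811 I₀.
Ratio = 0.1811 / 0.04274 = 4.237.

I_new/I_old ≈ 4.24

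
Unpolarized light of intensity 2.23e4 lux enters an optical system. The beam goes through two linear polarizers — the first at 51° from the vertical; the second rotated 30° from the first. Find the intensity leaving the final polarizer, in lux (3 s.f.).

Unpolarized light through the first polarizer → I₁ = 2.23e4 lux/2 = 1.115e+04 lux, polarized at 51°.
I₂ = I₁ · cos²(30°) = 1.115e+04 · 0.75 = 8363 lux.

I ≈ 8360 lux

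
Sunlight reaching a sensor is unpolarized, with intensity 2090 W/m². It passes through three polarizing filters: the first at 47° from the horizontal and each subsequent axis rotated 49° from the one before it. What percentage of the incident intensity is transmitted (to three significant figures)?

≈ 9.26%

Unpolarized light through the first polarizer → I₁ = 2090 W/m²/2 = 1045 W/m², polarized at 47°.
I₂ = I₁ · cos²(49°) = 1045 · 0.4304 = 449.8 W/m².
I₃ = I₂ · cos²(49°) = 449.8 · 0.4304 = 193.6 W/m².
That is 9.263% of the incident intensity.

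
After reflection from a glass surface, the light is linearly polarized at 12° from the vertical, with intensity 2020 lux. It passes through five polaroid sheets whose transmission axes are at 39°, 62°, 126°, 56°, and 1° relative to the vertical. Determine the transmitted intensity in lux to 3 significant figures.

I₁ = 2020 lux · cos²(27°) = 1604 lux.
I₂ = I₁ · cos²(23°) = 1604 · 0.8473 = 1359 lux.
I₃ = I₂ · cos²(64°) = 1359 · 0.1922 = 261.1 lux.
I₄ = I₃ · cos²(70°) = 261.1 · 0.117 = 30.55 lux.
I₅ = I₄ · cos²(55°) = 30.55 · 0.329 = 10.05 lux.

I ≈ 10.0 lux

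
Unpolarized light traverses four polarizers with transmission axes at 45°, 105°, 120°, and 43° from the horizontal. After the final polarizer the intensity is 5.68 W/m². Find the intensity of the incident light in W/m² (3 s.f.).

I₀ ≈ 962 W/m²

Unpolarized light through the first polarizer → I₁ = ½ I₀, now polarized at 45°.
I₂ = I₁ cos²(105° − 45°) = 0.5 I₀ · cos²(60°) = 0.125 I₀.
I₃ = I₂ cos²(120° − 105°) = 0.125 I₀ · cos²(15°) = 0.1166 I₀.
I₄ = I₃ cos²(43° − 120°) = 0.1166 I₀ · cos²(77°) = 0.005902 I₀.
So 5.68 W/m² = 0.005902 I₀, giving I₀ = 5.68/0.005902 = 962.4 W/m².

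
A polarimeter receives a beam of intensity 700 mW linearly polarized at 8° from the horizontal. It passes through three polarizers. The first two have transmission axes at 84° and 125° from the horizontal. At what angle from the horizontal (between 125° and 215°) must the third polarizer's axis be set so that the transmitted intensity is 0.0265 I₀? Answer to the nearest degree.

θ ≈ 152°

By Malus's law, I₁ = I₀ cos²(84° − 8°) = I₀ cos²(76°) = 0.05853 I₀.
I₂ = I₁ cos²(125° − 84°) = 0.05853 I₀ · cos²(41°) = 0.03334 I₀.
Need I₃/I₀ = 0.0265, so cos²(θ − 125°) = 0.0265 / 0.03334 = 0.7949.
θ − 125° = arccos(√0.7949) = 26.9°, giving θ ≈ 125 + 26.9 = 151.9°.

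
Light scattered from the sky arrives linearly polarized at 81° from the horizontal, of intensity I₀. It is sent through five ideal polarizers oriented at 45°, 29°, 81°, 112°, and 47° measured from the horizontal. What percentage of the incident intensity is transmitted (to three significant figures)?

≈ 3.01%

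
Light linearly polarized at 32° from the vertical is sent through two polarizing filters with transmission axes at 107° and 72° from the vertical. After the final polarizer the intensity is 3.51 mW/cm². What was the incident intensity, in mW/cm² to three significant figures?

I₀ ≈ 78.1 mW/cm²

I₁ = I₀ cos²(107° − 32°) = I₀ cos²(75°) = 0.06699 I₀.
I₂ = I₁ cos²(72° − 107°) = 0.06699 I₀ · cos²(35°) = 0.04495 I₀.
So 3.51 mW/cm² = 0.04495 I₀, giving I₀ = 3.51/0.04495 = 78.09 mW/cm².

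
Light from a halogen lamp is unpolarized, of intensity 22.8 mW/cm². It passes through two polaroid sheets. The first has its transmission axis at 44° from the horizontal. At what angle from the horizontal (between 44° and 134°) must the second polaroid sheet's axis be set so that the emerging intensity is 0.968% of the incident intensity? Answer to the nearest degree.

Unpolarized light through the first polarizer → I₁ = ½ I₀, now polarized at 44°.
Need I₂/I₀ = 0.00968, so cos²(θ − 44°) = 0.00968 / 0.5 = 0.01936.
θ − 44° = arccos(√0.01936) = 82.0°, giving θ ≈ 44 + 82.0 = 126.0°.

θ ≈ 126°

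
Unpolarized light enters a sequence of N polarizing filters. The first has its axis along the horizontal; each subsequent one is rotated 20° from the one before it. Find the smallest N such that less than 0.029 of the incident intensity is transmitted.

N = 24

First polarizer halves the unpolarized light: factor 1/2.
Each further stage multiplies by cos²(20°) = 0.883.
After N polarizers: T = 0.5·0.883^(N−1). Require T < 0.029 ⇒ N−1 > ln(0.029/0.5)/ln(0.883) = 22.89, so N−1 ≥ 23 and N = 24.
Check: N=24 gives T = 0.0286 < 0.029; N=23 gives T = 0.03239.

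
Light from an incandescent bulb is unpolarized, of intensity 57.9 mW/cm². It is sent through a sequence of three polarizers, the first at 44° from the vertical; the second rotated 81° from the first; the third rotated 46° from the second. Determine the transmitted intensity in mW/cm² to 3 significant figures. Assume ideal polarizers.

I ≈ 0.342 mW/cm²

Unpolarized light through the first polarizer → I₁ = 57.9 mW/cm²/2 = 28.95 mW/cm², polarized at 44°.
I₂ = I₁ · cos²(81°) = 28.95 · 0.02447 = 0.7085 mW/cm².
I₃ = I₂ · cos²(46°) = 0.7085 · 0.4826 = 0.3419 mW/cm².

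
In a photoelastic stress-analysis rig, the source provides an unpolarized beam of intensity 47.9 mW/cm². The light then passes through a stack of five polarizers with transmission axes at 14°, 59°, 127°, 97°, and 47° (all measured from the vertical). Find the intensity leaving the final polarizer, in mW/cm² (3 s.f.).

Unpolarized light through the first polarizer → I₁ = 47.9 mW/cm²/2 = 23.95 mW/cm², polarized at 14°.
I₂ = I₁ · cos²(45°) = 23.95 · 0.5 = 11.98 mW/cm².
I₃ = I₂ · cos²(68°) = 11.98 · 0.1403 = 1.68 mW/cm².
I₄ = I₃ · cos²(30°) = 1.68 · 0.75 = 1.26 mW/cm².
I₅ = I₄ · cos²(50°) = 1.26 · 0.4132 = 0.5207 mW/cm².

I ≈ 0.521 mW/cm²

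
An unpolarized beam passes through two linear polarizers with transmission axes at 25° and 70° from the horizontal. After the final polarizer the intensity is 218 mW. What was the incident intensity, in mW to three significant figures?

I₀ ≈ 872 mW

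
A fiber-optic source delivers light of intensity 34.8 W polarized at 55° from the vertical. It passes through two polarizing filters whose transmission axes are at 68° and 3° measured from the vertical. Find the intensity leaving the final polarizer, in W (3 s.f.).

By Malus's law, I₁ = 34.8 W · cos²(13°) = 33.04 W.
I₂ = I₁ · cos²(65°) = 33.04 · 0.1786 = 5.901 W.

I ≈ 5.90 W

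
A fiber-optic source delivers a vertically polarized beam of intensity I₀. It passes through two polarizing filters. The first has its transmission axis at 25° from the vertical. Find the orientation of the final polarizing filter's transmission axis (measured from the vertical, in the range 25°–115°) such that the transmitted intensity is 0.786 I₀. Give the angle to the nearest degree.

I₁ = I₀ cos²(25° − 0°) = I₀ cos²(25°) = 0.8214 I₀.
Need I₂/I₀ = 0.786, so cos²(θ − 25°) = 0.786 / 0.8214 = 0.9569.
θ − 25° = arccos(√0.9569) = 12.0°, giving θ ≈ 25 + 12.0 = 37.0°.

θ ≈ 37°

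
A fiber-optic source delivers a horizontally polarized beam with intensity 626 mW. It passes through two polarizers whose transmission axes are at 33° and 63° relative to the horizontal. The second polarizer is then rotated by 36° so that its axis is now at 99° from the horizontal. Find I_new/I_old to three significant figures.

I_new/I_old ≈ 0.221

Before rotation:
I₁ = I₀ cos²(33° − 0°) = I₀ cos²(33°) = 0.7034 I₀.
I₂ = I₁ cos²(63° − 33°) = 0.7034 I₀ · cos²(30°) = 0.5275 I₀.
After rotation:
I₁ = I₀ cos²(33° − 0°) = I₀ cos²(33°) = 0.7034 I₀.
I₂ = I₁ cos²(99° − 33°) = 0.7034 I₀ · cos²(66°) = 0.1164 I₀.
Ratio = 0.1164 / 0.5275 = 0.2206.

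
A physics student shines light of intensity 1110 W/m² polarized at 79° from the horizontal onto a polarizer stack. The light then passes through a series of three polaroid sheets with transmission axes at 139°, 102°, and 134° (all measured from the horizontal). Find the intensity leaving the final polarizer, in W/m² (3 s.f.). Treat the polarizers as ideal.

I₁ = 1110 W/m² · cos²(60°) = 277.5 W/m².
I₂ = I₁ · cos²(37°) = 277.5 · 0.6378 = 177 W/m².
I₃ = I₂ · cos²(32°) = 177 · 0.7192 = 127.3 W/m².

I ≈ 127 W/m²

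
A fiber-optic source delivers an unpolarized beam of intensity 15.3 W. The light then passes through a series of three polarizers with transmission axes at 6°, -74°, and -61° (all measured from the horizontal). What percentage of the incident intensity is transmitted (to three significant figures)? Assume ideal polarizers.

Unpolarized light through the first polarizer → I₁ = 15.3 W/2 = 7.65 W, polarized at 6°.
I₂ = I₁ · cos²(80°) = 7.65 · 0.03015 = 0.2307 W.
I₃ = I₂ · cos²(13°) = 0.2307 · 0.9494 = 0.219 W.
That is 1.431% of the incident intensity.

≈ 1.43%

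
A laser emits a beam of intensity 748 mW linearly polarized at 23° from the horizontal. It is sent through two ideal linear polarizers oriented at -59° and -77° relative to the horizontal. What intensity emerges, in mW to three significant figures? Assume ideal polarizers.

I₁ = 748 mW · cos²(82°) = 14.49 mW.
I₂ = I₁ · cos²(18°) = 14.49 · 0.9045 = 13.1 mW.

I ≈ 13.1 mW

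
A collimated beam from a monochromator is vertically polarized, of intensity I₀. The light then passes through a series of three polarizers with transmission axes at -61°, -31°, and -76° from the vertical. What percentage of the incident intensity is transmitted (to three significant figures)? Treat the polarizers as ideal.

≈ 8.81%

I₁ = I₀ cos²(-61° − 0°) = I₀ cos²(61°) = 0.235 I₀.
I₂ = I₁ cos²(-31° + 61°) = 0.235 I₀ · cos²(30°) = 0.1763 I₀.
I₃ = I₂ cos²(-76° + 31°) = 0.1763 I₀ · cos²(45°) = 0.08814 I₀.
That is 8.814% of the incident intensity.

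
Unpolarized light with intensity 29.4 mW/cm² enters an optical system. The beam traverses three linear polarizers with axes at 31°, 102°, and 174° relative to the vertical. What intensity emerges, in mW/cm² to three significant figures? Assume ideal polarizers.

Unpolarized light through the first polarizer → I₁ = 29.4 mW/cm²/2 = 14.7 mW/cm², polarized at 31°.
I₂ = I₁ · cos²(71°) = 14.7 · 0.106 = 1.558 mW/cm².
I₃ = I₂ · cos²(72°) = 1.558 · 0.09549 = 0.1488 mW/cm².

I ≈ 0.149 mW/cm²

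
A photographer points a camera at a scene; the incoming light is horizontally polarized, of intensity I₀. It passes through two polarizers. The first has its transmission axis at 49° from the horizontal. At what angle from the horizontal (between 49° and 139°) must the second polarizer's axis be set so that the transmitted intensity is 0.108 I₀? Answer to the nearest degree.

By Malus's law, I₁ = I₀ cos²(49° − 0°) = I₀ cos²(49°) = 0.4304 I₀.
Need I₂/I₀ = 0.108, so cos²(θ − 49°) = 0.108 / 0.4304 = 0.2509.
θ − 49° = arccos(√0.2509) = 59.9°, giving θ ≈ 49 + 59.9 = 108.9°.

θ ≈ 109°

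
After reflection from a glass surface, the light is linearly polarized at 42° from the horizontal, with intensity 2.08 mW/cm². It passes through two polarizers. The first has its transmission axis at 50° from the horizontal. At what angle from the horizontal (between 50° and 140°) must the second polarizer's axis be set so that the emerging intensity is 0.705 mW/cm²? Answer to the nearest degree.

I₁ = I₀ cos²(50° − 42°) = I₀ cos²(8°) = 0.9806 I₀.
Target fraction: 0.705 / 2.08 mW/cm² = 0.3389 of I₀.
Need I₂/I₀ = 0.3389, so cos²(θ − 50°) = 0.3389 / 0.9806 = 0.3456.
θ − 50° = arccos(√0.3456) = 54.0°, giving θ ≈ 50 + 54.0 = 104.0°.

θ ≈ 104°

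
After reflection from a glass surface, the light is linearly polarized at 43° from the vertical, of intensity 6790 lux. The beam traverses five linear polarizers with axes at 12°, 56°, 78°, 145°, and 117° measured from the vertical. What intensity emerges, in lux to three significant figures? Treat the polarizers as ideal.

I ≈ 264 lux

I₁ = 6790 lux · cos²(31°) = 4989 lux.
I₂ = I₁ · cos²(44°) = 4989 · 0.5174 = 2581 lux.
I₃ = I₂ · cos²(22°) = 2581 · 0.8597 = 2219 lux.
I₄ = I₃ · cos²(67°) = 2219 · 0.1527 = 338.8 lux.
I₅ = I₄ · cos²(28°) = 338.8 · 0.7796 = 264.1 lux.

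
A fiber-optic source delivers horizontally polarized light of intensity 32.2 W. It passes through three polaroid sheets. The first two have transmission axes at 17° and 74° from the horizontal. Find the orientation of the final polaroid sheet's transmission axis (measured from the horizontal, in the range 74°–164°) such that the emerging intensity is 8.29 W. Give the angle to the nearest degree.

I₁ = I₀ cos²(17° − 0°) = I₀ cos²(17°) = 0.9145 I₀.
I₂ = I₁ cos²(74° − 17°) = 0.9145 I₀ · cos²(57°) = 0.2713 I₀.
Target fraction: 8.29 / 32.2 W = 0.2575 of I₀.
Need I₃/I₀ = 0.2575, so cos²(θ − 74°) = 0.2575 / 0.2713 = 0.949.
θ − 74° = arccos(√0.949) = 13.0°, giving θ ≈ 74 + 13.0 = 87.0°.

θ ≈ 87°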